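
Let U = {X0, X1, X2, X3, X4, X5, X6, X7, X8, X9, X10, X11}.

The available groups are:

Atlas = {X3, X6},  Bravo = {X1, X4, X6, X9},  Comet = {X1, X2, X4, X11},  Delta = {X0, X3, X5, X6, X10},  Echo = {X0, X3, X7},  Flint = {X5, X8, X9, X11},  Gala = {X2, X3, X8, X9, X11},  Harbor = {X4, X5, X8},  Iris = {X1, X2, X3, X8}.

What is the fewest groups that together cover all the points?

4

Comet and Delta and Echo and Flint together: Comet ∪ Delta ∪ Echo ∪ Flint = {X0, X1, X2, X3, X4, X5, X6, X7, X8, X9, X10, X11} — every point is covered.
Only Echo contains X7, so Echo is forced; the remaining 9 points need at least 3 more groups (each remaining group adds at most 4) — so at least 4 groups are needed, and 4 is optimal.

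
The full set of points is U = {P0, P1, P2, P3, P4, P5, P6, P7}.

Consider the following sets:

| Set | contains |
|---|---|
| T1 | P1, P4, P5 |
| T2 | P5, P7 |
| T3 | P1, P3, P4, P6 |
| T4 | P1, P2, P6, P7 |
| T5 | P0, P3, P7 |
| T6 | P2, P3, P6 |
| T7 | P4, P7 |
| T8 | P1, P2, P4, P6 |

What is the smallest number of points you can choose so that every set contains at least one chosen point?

3

The 3 points {P2, P4, P7} hit every set.
No choice of 2 points meets every set, so 3 is the minimum.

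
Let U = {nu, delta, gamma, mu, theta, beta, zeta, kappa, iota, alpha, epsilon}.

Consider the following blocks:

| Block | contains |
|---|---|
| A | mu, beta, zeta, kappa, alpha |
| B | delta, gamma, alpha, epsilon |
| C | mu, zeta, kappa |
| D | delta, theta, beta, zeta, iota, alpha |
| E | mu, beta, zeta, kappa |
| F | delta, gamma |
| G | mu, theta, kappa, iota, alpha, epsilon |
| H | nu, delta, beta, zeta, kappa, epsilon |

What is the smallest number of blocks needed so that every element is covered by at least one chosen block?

3

B and G and H together: B ∪ G ∪ H = {nu, delta, gamma, mu, theta, beta, zeta, kappa, iota, alpha, epsilon} — every element is covered.
Only H contains nu, so H is forced; the remaining 5 elements need at least 2 more blocks (each remaining block adds at most 4) — so at least 3 blocks are needed, and 3 is optimal.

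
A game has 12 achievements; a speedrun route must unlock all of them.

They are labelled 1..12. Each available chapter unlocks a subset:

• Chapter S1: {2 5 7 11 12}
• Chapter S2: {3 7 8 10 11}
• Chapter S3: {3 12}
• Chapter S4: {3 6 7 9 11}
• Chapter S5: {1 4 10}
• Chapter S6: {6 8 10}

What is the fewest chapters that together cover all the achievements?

Take {S1, S4, S5, S6}. Their union is {1, 2, 3, 4, 5, 6, 7, 8, 9, 10, 11, 12}, which is all 12 achievements.
Only S1 contains 2, so S1 is forced; the remaining 7 achievements need at least 3 more chapters (each remaining chapter adds at most 3) — so at least 4 chapters are needed, and 4 is optimal.

4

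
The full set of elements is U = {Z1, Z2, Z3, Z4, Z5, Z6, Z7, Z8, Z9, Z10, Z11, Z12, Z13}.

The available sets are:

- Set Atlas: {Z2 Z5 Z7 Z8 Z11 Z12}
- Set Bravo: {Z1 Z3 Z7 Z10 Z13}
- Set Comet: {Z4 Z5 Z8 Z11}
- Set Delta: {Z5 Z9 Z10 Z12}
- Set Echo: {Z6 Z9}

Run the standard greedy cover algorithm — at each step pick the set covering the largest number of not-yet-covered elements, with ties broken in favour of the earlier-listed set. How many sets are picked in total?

Greedy: pick Atlas (covers 6 new) → pick Bravo (covers 4 new) → pick Echo (covers 2 new) → pick Comet (covers 1 new). Total picks: 4.

4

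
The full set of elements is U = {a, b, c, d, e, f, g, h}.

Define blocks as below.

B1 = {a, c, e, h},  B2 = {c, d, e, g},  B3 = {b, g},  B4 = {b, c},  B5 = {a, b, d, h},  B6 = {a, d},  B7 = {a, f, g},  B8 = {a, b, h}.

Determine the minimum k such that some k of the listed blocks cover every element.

3

B2, B5, and B7 cover everything between them: the union {a, b, c, d, e, f, g, h} is all of U.
Only B7 contains f, so B7 is forced; the remaining 5 elements need at least 2 more blocks (each remaining block adds at most 3) — so at least 3 blocks are needed, and 3 is optimal.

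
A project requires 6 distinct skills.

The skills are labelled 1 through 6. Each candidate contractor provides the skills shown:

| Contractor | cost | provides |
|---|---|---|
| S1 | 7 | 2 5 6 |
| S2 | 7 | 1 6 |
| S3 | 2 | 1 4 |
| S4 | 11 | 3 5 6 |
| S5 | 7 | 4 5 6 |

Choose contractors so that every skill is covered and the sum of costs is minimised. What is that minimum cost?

S1, S3, S4 together cover every skill (S1 ∪ S3 ∪ S4 = {1, 2, 3, 4, 5, 6}); total cost 7 + 2 + 11 = 20.
No covering selection has total cost below 20.

20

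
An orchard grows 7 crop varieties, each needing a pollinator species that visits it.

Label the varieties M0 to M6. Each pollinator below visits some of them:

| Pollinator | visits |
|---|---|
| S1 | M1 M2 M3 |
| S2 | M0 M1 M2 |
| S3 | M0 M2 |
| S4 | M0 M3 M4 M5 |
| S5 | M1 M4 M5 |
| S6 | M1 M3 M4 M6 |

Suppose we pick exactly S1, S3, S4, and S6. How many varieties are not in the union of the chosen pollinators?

0

Union of S1, S3, S4, S6 = {M0, M1, M2, M3, M4, M5, M6} — that's every variety, so 0 are uncovered.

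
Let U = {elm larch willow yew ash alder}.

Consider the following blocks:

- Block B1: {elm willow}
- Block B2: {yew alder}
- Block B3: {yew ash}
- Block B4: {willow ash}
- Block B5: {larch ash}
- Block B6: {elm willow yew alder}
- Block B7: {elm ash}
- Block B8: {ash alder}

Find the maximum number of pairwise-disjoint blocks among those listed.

3

B1, B2, B5 are pairwise disjoint (B1={elm,willow}; B2={yew,alder}; B5={larch,ash}).
Every remaining block overlaps one of these, and no 4 of the listed blocks are pairwise disjoint, so 3 is the maximum.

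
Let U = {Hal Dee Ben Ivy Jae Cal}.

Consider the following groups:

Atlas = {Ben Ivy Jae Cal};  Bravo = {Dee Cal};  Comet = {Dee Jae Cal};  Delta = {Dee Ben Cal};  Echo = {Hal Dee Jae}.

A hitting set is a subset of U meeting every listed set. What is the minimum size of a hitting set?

2

The 2 points {Dee, Cal} hit every group.
No single point lies in every group, so at least 2 are needed and 2 is optimal.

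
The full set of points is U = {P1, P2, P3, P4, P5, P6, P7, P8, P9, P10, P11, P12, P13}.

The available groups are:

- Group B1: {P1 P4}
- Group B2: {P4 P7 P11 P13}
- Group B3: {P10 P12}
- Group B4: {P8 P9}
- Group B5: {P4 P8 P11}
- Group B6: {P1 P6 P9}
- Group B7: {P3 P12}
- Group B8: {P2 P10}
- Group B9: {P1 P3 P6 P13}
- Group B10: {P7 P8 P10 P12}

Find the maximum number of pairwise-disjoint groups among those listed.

B1, B4, B7, B8 are pairwise disjoint (B1={P1,P4}; B4={P8,P9}; B7={P3,P12}; B8={P2,P10}).
Every remaining group overlaps one of these, and no 5 of the listed groups are pairwise disjoint, so 4 is the maximum.

4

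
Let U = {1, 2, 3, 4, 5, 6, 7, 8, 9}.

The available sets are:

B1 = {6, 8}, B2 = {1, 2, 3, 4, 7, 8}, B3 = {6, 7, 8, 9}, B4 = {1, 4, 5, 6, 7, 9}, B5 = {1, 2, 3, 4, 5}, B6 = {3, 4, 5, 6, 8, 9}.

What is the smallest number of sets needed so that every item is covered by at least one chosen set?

2

B3 and B5 together: B3 ∪ B5 = {1, 2, 3, 4, 5, 6, 7, 8, 9} — every item is covered.
No single set has all 9 items (the largest, B2, has 6), so 2 is optimal.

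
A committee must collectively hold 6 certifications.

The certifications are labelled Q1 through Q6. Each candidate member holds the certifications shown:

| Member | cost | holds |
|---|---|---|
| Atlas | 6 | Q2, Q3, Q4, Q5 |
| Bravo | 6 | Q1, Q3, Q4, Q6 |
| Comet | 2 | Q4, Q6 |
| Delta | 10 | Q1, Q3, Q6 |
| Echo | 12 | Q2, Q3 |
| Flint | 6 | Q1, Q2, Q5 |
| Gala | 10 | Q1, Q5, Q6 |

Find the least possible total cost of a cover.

12

Bravo, Flint together cover every certification (Bravo ∪ Flint = {Q1, Q2, Q3, Q4, Q5, Q6}); total cost 6 + 6 = 12.
The greedy pick Comet, Atlas, Bravo costs 14; no covering selection beats 12.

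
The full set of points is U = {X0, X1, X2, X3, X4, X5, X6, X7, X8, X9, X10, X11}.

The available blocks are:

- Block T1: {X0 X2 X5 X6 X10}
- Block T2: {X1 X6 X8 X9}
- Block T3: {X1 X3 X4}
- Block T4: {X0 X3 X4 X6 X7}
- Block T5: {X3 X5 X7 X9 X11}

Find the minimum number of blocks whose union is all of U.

4

T1, T2, T4, and T5 cover everything between them: the union {X0, X1, X2, X3, X4, X5, X6, X7, X8, X9, X10, X11} is all of U.
No 3 of the 5 blocks cover everything (all 10 combinations miss at least one point), so 4 is optimal.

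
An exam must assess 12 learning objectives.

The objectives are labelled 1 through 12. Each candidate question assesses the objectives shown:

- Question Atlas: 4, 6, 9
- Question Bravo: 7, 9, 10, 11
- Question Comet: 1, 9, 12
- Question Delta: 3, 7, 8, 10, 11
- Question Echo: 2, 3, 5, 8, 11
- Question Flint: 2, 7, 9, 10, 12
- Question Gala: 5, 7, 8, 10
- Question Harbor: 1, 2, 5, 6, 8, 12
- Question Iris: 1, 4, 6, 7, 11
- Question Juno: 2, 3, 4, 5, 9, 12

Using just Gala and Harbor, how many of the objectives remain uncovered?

4

Union of Gala, Harbor = {1, 2, 5, 6, 7, 8, 10, 12}.
Not covered: 3, 4, 9, 11 — 4 objectives.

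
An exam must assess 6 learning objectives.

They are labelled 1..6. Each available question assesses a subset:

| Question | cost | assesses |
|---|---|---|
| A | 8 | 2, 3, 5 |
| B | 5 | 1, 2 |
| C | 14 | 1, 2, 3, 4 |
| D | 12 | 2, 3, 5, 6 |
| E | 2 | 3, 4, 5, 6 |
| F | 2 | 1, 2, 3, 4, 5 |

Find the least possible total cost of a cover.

4

E, F together cover every objective (E ∪ F = {1, 2, 3, 4, 5, 6}); total cost 2 + 2 = 4.
No covering selection has total cost below 4.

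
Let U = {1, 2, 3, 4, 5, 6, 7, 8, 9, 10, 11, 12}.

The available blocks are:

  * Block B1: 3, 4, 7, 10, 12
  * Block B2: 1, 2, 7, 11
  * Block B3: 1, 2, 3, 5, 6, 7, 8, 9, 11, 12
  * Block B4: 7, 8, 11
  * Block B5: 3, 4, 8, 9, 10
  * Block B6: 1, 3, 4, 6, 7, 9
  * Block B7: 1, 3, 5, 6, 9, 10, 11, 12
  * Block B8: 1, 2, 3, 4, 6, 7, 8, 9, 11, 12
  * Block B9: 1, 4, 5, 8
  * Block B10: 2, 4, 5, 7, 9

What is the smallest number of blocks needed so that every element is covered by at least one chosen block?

2

B7 and B8 together: B7 ∪ B8 = {1, 2, 3, 4, 5, 6, 7, 8, 9, 10, 11, 12} — every element is covered.
No single block has all 12 elements (the largest, B3, has 10), so 2 is optimal.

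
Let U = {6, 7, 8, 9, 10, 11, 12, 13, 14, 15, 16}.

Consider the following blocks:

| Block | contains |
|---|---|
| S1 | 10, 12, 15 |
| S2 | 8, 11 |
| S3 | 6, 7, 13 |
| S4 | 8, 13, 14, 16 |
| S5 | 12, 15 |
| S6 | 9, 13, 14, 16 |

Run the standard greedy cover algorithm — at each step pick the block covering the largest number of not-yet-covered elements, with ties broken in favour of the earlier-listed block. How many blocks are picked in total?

Greedy: pick S4 (covers 4 new) → pick S1 (covers 3 new) → pick S3 (covers 2 new) → pick S2 (covers 1 new) → pick S6 (covers 1 new). Total picks: 5.
(The true minimum cover uses only 4 blocks, so greedy is not optimal here.)

5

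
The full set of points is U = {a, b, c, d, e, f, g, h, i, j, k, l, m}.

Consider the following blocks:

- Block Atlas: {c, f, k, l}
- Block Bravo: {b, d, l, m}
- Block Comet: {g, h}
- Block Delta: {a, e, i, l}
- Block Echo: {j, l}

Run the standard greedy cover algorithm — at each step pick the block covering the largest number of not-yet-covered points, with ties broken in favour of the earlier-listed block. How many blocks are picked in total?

5

Greedy: pick Atlas (covers 4 new) → pick Bravo (covers 3 new) → pick Delta (covers 3 new) → pick Comet (covers 2 new) → pick Echo (covers 1 new). Total picks: 5.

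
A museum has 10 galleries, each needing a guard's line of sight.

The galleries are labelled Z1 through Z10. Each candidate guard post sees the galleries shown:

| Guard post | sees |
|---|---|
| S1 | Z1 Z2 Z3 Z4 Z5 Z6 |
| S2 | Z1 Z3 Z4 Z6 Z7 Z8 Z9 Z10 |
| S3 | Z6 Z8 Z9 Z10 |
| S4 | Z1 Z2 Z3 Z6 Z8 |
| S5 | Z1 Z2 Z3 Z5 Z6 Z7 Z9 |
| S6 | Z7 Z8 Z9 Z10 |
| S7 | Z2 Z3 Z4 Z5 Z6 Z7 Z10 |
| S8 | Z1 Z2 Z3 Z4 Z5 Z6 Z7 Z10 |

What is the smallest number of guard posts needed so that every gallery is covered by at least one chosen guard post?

2

S2 and S8 together: S2 ∪ S8 = {Z1, Z2, Z3, Z4, Z5, Z6, Z7, Z8, Z9, Z10} — every gallery is covered.
No single guard post has all 10 galleries (the largest, S2, has 8), so 2 is optimal.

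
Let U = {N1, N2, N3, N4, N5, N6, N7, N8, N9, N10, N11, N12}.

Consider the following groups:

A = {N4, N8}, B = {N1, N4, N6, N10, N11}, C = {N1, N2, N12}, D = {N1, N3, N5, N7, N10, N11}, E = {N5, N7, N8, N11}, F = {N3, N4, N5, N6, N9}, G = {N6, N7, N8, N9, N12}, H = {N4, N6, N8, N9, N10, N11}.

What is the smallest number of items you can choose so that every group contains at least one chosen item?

T = {N1, N8, N9} meets every group (each contains at least one member of T), and |T| = 3.
No choice of 2 items meets every group, so 3 is the minimum.

3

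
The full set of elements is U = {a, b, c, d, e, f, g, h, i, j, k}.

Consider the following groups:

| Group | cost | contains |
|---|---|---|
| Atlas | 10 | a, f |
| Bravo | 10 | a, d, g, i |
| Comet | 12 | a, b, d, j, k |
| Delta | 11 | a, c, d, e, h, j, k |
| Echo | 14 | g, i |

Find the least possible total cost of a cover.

43

Atlas, Bravo, Comet, Delta together cover every element (Atlas ∪ Bravo ∪ Comet ∪ Delta = {a, b, c, d, e, f, g, h, i, j, k}); total cost 10 + 10 + 12 + 11 = 43.
No covering selection has total cost below 43.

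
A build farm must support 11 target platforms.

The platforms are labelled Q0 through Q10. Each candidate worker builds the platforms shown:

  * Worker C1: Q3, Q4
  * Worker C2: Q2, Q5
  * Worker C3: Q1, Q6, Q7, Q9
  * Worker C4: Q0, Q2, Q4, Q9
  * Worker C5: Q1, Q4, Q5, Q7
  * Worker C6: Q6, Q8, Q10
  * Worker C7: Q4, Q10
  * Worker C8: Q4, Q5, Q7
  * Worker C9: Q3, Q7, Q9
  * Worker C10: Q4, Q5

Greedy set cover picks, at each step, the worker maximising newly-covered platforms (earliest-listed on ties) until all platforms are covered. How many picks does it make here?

Greedy: pick C3 (covers 4 new) → pick C4 (covers 3 new) → pick C6 (covers 2 new) → pick C1 (covers 1 new) → pick C2 (covers 1 new). Total picks: 5.
(The true minimum cover uses only 4 workers, so greedy is not optimal here.)

5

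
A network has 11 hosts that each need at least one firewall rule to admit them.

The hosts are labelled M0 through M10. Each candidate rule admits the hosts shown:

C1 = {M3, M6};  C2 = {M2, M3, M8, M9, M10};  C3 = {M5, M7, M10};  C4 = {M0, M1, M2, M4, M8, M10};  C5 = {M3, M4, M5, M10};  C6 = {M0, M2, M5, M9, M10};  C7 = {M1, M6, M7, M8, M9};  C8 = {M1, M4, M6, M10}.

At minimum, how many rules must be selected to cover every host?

3

Take {C4, C5, C7}. Their union is {M0, M1, M2, M3, M4, M5, M6, M7, M8, M9, M10}, which is all 11 hosts.
No 2 of the 8 rules cover everything (all 28 combinations miss at least one host), so 3 is optimal.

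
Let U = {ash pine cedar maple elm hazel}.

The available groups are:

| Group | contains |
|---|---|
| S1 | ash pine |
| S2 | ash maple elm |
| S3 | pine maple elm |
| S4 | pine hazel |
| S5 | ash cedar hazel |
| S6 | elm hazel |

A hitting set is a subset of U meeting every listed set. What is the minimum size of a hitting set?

3

H = {pine, cedar, elm} meets every group (each contains at least one member of H), and |H| = 3.
No choice of 2 items meets every group, so 3 is the minimum.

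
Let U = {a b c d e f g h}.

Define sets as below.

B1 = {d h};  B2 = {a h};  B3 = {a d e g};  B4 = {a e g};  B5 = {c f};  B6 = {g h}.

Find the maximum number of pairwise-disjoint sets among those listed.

B1, B4, B5 are pairwise disjoint (B1={d,h}; B4={a,e,g}; B5={c,f}).
Every remaining set overlaps one of these, and no 4 of the listed sets are pairwise disjoint, so 3 is the maximum.

3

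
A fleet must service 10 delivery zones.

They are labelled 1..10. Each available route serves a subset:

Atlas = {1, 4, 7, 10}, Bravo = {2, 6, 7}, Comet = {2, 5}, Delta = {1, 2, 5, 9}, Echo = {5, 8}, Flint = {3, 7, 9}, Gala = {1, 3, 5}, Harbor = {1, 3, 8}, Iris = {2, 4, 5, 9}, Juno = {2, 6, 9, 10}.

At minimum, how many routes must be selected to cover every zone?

4

Take {Atlas, Bravo, Harbor, Iris}. Their union is {1, 2, 3, 4, 5, 6, 7, 8, 9, 10}, which is all 10 zones.
No 3 of the 10 routes cover everything (all 120 combinations miss at least one zone), so 4 is optimal.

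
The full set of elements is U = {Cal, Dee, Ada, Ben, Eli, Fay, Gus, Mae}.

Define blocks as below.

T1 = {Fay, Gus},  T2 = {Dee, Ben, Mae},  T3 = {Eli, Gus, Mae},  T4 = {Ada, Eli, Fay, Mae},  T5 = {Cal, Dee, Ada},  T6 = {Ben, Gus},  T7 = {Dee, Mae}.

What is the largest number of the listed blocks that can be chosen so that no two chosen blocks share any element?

T1, T7 are pairwise disjoint (T1={Fay,Gus}; T7={Dee,Mae}).
Every remaining block overlaps one of these, and no 3 of the listed blocks are pairwise disjoint, so 2 is the maximum.

2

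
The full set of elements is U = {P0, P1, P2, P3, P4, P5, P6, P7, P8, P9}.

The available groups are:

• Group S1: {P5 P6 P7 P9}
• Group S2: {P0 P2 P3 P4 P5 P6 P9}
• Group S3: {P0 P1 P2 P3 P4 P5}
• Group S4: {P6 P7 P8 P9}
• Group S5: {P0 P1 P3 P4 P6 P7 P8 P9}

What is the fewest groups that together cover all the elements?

2

S3 and S5 together: S3 ∪ S5 = {P0, P1, P2, P3, P4, P5, P6, P7, P8, P9} — every element is covered.
No single group has all 10 elements (the largest, S5, has 8), so 2 is optimal.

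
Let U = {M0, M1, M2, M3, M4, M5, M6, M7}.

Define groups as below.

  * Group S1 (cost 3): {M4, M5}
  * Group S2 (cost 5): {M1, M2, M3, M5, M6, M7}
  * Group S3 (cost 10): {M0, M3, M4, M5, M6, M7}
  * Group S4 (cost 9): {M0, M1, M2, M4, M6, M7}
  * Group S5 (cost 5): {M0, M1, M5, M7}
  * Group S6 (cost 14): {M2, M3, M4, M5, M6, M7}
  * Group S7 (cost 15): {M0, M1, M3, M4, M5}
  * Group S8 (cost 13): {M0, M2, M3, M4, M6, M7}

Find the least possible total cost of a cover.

13

S1, S2, S5 together cover every point (S1 ∪ S2 ∪ S5 = {M0, M1, M2, M3, M4, M5, M6, M7}); total cost 3 + 5 + 5 = 13.
No covering selection has total cost below 13.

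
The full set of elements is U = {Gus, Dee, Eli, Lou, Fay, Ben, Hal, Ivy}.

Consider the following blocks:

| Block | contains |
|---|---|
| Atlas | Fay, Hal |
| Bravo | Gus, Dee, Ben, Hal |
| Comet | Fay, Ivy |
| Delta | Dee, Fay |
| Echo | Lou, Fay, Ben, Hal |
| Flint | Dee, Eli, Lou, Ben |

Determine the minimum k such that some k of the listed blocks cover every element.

3

Take {Bravo, Comet, Flint}. Their union is {Gus, Dee, Eli, Lou, Fay, Ben, Hal, Ivy}, which is all 8 elements.
Only Bravo contains Gus, so Bravo is forced; the remaining 4 elements need at least 2 more blocks (each remaining block adds at most 2) — so at least 3 blocks are needed, and 3 is optimal.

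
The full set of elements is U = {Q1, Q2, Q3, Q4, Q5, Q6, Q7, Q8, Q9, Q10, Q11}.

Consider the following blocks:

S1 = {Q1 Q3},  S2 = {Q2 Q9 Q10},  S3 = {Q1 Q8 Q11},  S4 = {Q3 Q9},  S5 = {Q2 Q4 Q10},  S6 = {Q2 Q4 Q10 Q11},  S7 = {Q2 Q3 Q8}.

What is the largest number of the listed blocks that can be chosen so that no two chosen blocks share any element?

S3, S4, S5 are pairwise disjoint (S3={Q1,Q8,Q11}; S4={Q3,Q9}; S5={Q2,Q4,Q10}).
Every remaining block overlaps one of these, and no 4 of the listed blocks are pairwise disjoint, so 3 is the maximum.

3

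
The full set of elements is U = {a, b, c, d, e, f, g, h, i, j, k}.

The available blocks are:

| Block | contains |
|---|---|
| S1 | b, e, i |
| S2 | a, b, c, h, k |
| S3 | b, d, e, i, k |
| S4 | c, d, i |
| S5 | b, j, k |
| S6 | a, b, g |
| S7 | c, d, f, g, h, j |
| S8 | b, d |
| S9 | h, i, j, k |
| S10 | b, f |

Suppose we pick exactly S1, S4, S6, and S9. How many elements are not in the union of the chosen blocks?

Union of S1, S4, S6, S9 = {a, b, c, d, e, g, h, i, j, k}.
Not covered: f — 1 element.

1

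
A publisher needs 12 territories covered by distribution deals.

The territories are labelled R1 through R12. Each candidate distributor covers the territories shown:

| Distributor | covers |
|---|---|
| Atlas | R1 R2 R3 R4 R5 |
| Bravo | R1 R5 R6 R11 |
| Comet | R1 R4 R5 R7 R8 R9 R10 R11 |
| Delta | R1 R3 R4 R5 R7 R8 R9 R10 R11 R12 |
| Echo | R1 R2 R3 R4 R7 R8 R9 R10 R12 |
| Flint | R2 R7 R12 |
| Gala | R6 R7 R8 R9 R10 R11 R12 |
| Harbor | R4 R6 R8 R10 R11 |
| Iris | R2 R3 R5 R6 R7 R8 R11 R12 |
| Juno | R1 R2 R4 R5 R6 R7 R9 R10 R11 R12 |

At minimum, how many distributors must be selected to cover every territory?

2

Take {Echo, Juno}. Their union is {R1, R2, R3, R4, R5, R6, R7, R8, R9, R10, R11, R12}, which is all 12 territories.
No single distributor has all 12 territories (the largest, Delta, has 10), so 2 is optimal.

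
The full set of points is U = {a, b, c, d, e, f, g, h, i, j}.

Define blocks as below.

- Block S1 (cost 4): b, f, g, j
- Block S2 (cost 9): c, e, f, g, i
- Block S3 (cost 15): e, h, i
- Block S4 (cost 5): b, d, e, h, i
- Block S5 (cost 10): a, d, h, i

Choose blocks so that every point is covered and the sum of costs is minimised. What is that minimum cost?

S1, S2, S5 together cover every point (S1 ∪ S2 ∪ S5 = {a, b, c, d, e, f, g, h, i, j}); total cost 4 + 9 + 10 = 23.
The greedy pick S1, S4, S2, S5 costs 28; no covering selection beats 23.

23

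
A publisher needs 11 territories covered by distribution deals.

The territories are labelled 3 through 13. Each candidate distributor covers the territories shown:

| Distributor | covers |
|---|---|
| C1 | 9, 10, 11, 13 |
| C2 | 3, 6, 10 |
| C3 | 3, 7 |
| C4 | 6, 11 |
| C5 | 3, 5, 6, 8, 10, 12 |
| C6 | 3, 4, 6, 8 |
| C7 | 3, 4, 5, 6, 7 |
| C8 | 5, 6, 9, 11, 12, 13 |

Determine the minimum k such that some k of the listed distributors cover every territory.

Take {C1, C5, C7}. Their union is {3, 4, 5, 6, 7, 8, 9, 10, 11, 12, 13}, which is all 11 territories.
No 2 of the 8 distributors cover everything (all 28 combinations miss at least one territory), so 3 is optimal.

3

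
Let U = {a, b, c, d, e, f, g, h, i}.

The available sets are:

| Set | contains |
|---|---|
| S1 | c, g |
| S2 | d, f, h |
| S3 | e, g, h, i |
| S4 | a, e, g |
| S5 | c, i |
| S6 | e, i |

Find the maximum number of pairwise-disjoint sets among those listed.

S2, S4, S5 are pairwise disjoint (S2={d,f,h}; S4={a,e,g}; S5={c,i}).
Every remaining set overlaps one of these, and no 4 of the listed sets are pairwise disjoint, so 3 is the maximum.

3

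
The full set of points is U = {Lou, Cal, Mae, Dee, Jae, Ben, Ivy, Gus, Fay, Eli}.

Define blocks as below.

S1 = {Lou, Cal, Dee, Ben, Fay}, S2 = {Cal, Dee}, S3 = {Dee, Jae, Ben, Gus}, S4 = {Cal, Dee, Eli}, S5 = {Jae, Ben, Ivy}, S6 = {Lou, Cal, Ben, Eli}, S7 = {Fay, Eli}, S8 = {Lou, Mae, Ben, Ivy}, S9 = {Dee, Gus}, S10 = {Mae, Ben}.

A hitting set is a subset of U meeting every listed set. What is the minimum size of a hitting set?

3

H = {Dee, Ben, Fay} meets every block (each contains at least one member of H), and |H| = 3.
The blocks S7, S8, S9 are pairwise disjoint, so any hitting set needs a separate point for each — at least 3. Hence 3 is optimal.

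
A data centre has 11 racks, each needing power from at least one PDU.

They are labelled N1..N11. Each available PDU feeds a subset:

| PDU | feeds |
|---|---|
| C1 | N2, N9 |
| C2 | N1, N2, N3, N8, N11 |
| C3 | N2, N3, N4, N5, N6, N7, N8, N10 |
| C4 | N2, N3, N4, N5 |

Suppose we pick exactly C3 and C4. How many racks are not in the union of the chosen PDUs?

3

Union of C3, C4 = {N2, N3, N4, N5, N6, N7, N8, N10}.
Not covered: N1, N9, N11 — 3 racks.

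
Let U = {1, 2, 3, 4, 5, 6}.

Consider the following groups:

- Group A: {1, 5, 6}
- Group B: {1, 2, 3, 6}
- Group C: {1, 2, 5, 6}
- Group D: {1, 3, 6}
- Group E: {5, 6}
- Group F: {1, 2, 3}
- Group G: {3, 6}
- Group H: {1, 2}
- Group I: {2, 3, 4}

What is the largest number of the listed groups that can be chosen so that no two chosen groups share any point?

E, H are pairwise disjoint (E={5,6}; H={1,2}).
Every remaining group overlaps one of these, and no 3 of the listed groups are pairwise disjoint, so 2 is the maximum.

2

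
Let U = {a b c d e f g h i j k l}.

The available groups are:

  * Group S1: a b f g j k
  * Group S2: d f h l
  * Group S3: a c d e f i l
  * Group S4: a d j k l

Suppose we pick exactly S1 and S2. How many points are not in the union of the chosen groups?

Union of S1, S2 = {a, b, d, f, g, h, j, k, l}.
Not covered: c, e, i — 3 points.

3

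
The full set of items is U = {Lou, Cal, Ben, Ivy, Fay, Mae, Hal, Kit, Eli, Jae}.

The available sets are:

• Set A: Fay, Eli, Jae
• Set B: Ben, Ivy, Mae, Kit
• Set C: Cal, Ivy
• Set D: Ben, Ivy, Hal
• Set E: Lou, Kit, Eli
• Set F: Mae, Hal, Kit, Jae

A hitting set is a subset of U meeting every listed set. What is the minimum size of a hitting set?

H = {Ivy, Eli, Jae} meets every set (each contains at least one member of H), and |H| = 3.
No choice of 2 items meets every set, so 3 is the minimum.

3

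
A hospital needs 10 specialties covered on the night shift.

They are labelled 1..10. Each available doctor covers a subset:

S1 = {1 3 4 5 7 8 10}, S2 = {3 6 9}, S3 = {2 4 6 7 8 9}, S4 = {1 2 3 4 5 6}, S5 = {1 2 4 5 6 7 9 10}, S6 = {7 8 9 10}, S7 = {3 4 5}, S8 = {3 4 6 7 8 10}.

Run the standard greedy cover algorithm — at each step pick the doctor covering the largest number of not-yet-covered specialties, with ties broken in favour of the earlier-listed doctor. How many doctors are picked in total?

Greedy: pick S5 (covers 8 new) → pick S1 (covers 2 new). Total picks: 2.

2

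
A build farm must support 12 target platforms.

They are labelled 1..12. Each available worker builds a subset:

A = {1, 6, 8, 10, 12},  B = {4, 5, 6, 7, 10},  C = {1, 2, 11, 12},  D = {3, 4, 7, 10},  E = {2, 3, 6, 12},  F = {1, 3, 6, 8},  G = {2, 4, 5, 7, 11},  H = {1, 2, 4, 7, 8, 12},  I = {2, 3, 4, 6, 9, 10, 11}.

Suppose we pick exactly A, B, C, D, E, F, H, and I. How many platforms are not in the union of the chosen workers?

Union of A, B, C, D, E, F, H, I = {1, 2, 3, 4, 5, 6, 7, 8, 9, 10, 11, 12} — that's every platform, so 0 are uncovered.

0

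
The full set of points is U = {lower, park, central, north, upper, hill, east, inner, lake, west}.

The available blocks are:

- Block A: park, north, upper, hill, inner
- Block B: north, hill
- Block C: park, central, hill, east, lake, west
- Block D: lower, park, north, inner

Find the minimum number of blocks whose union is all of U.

Take {A, C, D}. Their union is {lower, park, central, north, upper, hill, east, inner, lake, west}, which is all 10 points.
Only D contains lower, so D is forced; the remaining 6 points need at least 2 more blocks (each remaining block adds at most 5) — so at least 3 blocks are needed, and 3 is optimal.

3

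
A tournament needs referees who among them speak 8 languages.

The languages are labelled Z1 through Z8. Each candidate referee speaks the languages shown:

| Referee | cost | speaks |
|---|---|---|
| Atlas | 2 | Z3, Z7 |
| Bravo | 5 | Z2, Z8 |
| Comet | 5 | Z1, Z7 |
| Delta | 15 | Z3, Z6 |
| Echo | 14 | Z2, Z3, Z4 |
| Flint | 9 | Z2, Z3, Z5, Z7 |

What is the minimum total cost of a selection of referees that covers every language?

48

Bravo, Comet, Delta, Echo, Flint together cover every language (Bravo ∪ Comet ∪ Delta ∪ Echo ∪ Flint = {Z1, Z2, Z3, Z4, Z5, Z6, Z7, Z8}); total cost 5 + 5 + 15 + 14 + 9 = 48.
The greedy pick Atlas, Bravo, Comet, Flint, Echo, Delta costs 50; no covering selection beats 48.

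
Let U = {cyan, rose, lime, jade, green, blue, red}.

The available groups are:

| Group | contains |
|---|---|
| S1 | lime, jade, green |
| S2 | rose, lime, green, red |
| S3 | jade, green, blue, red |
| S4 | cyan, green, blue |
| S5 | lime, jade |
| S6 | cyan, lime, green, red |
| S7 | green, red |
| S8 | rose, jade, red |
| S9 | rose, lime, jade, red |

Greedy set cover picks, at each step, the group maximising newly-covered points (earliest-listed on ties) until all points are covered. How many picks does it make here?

3

Greedy: pick S2 (covers 4 new) → pick S3 (covers 2 new) → pick S4 (covers 1 new). Total picks: 3.
(The true minimum cover uses only 2 groups, so greedy is not optimal here.)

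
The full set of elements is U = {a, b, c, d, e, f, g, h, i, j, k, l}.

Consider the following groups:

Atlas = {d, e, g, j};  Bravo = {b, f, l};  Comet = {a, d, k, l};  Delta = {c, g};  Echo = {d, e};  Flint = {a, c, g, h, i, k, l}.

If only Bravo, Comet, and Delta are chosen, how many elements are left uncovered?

4

Union of Bravo, Comet, Delta = {a, b, c, d, f, g, k, l}.
Not covered: e, h, i, j — 4 elements.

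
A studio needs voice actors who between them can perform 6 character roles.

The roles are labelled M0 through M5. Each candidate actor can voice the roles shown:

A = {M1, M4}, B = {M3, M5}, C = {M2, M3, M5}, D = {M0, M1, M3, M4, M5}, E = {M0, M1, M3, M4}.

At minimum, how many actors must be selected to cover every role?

Take {C, D}. Their union is {M0, M1, M2, M3, M4, M5}, which is all 6 roles.
No single actor has all 6 roles (the largest, D, has 5), so 2 is optimal.

2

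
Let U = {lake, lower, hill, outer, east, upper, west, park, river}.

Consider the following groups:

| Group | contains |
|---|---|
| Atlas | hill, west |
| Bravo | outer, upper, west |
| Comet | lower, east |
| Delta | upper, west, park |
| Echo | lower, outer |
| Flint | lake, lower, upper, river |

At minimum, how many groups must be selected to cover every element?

5

Take {Atlas, Bravo, Comet, Delta, Flint}. Their union is {lake, lower, hill, outer, east, upper, west, park, river}, which is all 9 elements.
No 4 of the 6 groups cover everything (all 15 combinations miss at least one element), so 5 is optimal.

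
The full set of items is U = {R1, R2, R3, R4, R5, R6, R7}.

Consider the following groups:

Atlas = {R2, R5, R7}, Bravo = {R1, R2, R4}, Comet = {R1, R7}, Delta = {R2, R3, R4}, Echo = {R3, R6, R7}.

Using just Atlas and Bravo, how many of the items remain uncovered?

2

Union of Atlas, Bravo = {R1, R2, R4, R5, R7}.
Not covered: R3, R6 — 2 items.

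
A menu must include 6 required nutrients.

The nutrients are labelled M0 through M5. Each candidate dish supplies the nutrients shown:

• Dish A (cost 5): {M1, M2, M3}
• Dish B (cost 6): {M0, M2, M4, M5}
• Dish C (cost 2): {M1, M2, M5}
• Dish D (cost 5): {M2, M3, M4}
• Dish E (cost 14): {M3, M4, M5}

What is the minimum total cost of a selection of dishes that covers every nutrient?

A, B together cover every nutrient (A ∪ B = {M0, M1, M2, M3, M4, M5}); total cost 5 + 6 = 11.
The greedy pick C, D, B costs 13; no covering selection beats 11.

11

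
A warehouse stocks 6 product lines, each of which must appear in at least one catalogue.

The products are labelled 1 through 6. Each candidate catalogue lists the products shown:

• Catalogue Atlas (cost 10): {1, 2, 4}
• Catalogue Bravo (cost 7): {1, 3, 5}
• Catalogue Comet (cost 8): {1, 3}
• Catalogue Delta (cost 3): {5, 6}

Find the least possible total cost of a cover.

Atlas, Bravo, Delta together cover every product (Atlas ∪ Bravo ∪ Delta = {1, 2, 3, 4, 5, 6}); total cost 10 + 7 + 3 = 20.
No covering selection has total cost below 20.

20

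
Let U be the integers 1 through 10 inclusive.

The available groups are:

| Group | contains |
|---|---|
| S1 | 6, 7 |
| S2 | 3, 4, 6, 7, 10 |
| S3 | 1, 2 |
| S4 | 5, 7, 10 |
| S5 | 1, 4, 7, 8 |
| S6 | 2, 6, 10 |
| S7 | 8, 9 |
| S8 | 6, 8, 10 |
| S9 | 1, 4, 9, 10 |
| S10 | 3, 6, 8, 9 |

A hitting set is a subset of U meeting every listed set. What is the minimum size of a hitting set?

H = {2, 7, 8, 9} meets every group (each contains at least one member of H), and |H| = 4.
No choice of 3 items meets every group, so 4 is the minimum.

4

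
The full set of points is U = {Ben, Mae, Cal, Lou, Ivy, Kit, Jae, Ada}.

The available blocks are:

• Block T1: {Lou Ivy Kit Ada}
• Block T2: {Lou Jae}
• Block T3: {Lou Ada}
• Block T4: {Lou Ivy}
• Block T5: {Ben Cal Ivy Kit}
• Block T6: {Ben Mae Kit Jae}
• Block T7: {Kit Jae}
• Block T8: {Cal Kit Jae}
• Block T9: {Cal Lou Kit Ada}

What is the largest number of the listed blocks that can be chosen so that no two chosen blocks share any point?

2

T3, T5 are pairwise disjoint (T3={Lou,Ada}; T5={Ben,Cal,Ivy,Kit}).
Every remaining block overlaps one of these, and no 3 of the listed blocks are pairwise disjoint, so 2 is the maximum.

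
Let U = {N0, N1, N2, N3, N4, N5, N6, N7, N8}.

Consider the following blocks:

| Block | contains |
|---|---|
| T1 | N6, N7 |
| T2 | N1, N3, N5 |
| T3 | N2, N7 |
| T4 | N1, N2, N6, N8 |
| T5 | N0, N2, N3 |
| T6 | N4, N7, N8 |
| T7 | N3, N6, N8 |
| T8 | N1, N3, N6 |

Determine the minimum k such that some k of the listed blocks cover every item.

T2, T5, T6, and T8 cover everything between them: the union {N0, N1, N2, N3, N4, N5, N6, N7, N8} is all of U.
No 3 of the 8 blocks cover everything (all 56 combinations miss at least one item), so 4 is optimal.

4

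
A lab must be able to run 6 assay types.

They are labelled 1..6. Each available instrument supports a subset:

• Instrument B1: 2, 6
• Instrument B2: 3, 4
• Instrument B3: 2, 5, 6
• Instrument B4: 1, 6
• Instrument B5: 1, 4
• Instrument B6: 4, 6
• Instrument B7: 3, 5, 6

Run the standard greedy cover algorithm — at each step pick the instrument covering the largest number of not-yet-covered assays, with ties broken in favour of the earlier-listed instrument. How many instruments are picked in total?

Greedy: pick B3 (covers 3 new) → pick B2 (covers 2 new) → pick B4 (covers 1 new). Total picks: 3.

3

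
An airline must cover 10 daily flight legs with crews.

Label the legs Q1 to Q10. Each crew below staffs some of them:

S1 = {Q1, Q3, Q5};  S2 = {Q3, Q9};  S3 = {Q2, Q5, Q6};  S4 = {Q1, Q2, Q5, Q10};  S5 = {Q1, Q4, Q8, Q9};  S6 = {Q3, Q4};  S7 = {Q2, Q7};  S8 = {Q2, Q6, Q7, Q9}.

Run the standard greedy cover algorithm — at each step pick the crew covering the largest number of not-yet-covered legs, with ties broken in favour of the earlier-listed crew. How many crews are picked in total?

4

Greedy: pick S4 (covers 4 new) → pick S5 (covers 3 new) → pick S8 (covers 2 new) → pick S1 (covers 1 new). Total picks: 4.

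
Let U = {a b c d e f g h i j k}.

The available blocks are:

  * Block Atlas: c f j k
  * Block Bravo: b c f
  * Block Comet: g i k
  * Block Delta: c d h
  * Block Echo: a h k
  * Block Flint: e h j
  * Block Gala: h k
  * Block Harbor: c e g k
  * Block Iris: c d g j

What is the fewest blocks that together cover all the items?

Take {Bravo, Comet, Echo, Flint, Iris}. Their union is {a, b, c, d, e, f, g, h, i, j, k}, which is all 11 items.
No 4 of the 9 blocks cover everything (all 126 combinations miss at least one item), so 5 is optimal.

5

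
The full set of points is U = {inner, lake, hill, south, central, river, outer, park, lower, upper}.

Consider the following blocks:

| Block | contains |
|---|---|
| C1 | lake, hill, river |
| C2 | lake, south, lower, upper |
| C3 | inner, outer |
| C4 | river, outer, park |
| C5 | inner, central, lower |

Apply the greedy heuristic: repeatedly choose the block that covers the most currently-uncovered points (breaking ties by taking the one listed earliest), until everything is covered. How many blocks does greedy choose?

Greedy: pick C2 (covers 4 new) → pick C4 (covers 3 new) → pick C5 (covers 2 new) → pick C1 (covers 1 new). Total picks: 4.

4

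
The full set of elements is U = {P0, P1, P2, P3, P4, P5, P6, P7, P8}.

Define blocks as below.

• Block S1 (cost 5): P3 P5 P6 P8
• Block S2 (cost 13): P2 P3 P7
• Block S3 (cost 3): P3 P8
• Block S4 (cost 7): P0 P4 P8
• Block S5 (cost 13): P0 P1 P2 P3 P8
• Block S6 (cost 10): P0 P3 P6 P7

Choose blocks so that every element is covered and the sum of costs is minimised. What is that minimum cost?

35

S1, S4, S5, S6 together cover every element (S1 ∪ S4 ∪ S5 ∪ S6 = {P0, P1, P2, P3, P4, P5, P6, P7, P8}); total cost 5 + 7 + 13 + 10 = 35.
The greedy pick S1, S4, S2, S5 costs 38; no covering selection beats 35.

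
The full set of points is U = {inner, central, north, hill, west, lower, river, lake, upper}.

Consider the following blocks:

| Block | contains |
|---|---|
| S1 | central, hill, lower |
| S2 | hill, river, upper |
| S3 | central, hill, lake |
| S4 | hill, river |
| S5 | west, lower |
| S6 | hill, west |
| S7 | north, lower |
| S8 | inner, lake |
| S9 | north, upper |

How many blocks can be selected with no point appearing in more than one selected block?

4

S4, S5, S8, S9 are pairwise disjoint (S4={hill,river}; S5={west,lower}; S8={inner,lake}; S9={north,upper}).
Every remaining block overlaps one of these, and no 5 of the listed blocks are pairwise disjoint, so 4 is the maximum.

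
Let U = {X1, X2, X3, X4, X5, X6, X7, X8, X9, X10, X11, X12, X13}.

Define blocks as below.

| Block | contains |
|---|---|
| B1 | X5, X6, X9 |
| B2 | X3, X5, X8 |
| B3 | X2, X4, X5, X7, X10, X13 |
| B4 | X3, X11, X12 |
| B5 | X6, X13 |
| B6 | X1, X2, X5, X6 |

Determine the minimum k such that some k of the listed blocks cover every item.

5

B1, B2, B3, B4, and B6 cover everything between them: the union {X1, X2, X3, X4, X5, X6, X7, X8, X9, X10, X11, X12, X13} is all of U.
No 4 of the 6 blocks cover everything (all 15 combinations miss at least one item), so 5 is optimal.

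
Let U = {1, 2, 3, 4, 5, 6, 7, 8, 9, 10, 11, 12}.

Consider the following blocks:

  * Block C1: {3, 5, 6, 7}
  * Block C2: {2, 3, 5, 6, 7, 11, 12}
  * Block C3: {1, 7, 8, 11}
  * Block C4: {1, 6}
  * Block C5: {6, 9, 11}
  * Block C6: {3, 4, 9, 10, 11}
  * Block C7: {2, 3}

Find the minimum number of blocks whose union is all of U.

C2, C3, and C6 cover everything between them: the union {1, 2, 3, 4, 5, 6, 7, 8, 9, 10, 11, 12} is all of U.
Only C6 contains 4, so C6 is forced; the remaining 7 elements need at least 2 more blocks (each remaining block adds at most 5) — so at least 3 blocks are needed, and 3 is optimal.

3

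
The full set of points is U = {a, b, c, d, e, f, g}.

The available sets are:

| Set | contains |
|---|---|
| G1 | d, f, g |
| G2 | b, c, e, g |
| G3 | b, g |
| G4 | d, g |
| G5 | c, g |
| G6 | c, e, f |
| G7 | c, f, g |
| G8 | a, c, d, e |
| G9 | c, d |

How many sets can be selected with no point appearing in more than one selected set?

G3, G9 are pairwise disjoint (G3={b,g}; G9={c,d}).
Every remaining set overlaps one of these, and no 3 of the listed sets are pairwise disjoint, so 2 is the maximum.

2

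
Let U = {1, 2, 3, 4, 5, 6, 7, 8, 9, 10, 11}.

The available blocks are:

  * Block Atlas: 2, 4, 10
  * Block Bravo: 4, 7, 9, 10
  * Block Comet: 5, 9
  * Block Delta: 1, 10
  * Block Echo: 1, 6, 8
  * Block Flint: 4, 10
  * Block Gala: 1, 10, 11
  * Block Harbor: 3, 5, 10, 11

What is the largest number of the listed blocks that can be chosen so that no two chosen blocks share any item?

3

Comet, Echo, Flint are pairwise disjoint (Comet={5,9}; Echo={1,6,8}; Flint={4,10}).
Every remaining block overlaps one of these, and no 4 of the listed blocks are pairwise disjoint, so 3 is the maximum.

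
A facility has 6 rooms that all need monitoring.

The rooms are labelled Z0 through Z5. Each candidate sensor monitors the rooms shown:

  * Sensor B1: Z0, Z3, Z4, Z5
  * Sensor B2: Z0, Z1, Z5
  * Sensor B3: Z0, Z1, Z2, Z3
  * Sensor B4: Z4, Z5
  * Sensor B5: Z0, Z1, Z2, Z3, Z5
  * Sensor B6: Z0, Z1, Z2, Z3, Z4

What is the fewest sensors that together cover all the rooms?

2

Take {B1, B6}. Their union is {Z0, Z1, Z2, Z3, Z4, Z5}, which is all 6 rooms.
No single sensor has all 6 rooms (the largest, B5, has 5), so 2 is optimal.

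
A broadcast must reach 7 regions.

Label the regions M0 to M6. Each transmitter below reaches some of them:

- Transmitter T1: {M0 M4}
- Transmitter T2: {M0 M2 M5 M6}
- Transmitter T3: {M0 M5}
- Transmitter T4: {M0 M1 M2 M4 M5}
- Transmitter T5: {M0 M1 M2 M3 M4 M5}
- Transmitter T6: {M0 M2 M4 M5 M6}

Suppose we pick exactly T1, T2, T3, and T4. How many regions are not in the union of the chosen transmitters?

1

Union of T1, T2, T3, T4 = {M0, M1, M2, M4, M5, M6}.
Not covered: M3 — 1 region.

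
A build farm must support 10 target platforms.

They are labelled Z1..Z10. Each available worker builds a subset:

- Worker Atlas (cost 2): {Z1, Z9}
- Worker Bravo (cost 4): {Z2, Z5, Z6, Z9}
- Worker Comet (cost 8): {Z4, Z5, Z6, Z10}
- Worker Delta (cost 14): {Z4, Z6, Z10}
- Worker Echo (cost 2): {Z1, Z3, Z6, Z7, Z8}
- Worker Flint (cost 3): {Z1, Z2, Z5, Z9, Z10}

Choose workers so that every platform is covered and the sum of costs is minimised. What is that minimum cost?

13

Comet, Echo, Flint together cover every platform (Comet ∪ Echo ∪ Flint = {Z1, Z2, Z3, Z4, Z5, Z6, Z7, Z8, Z9, Z10}); total cost 8 + 2 + 3 = 13.
No covering selection has total cost below 13.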